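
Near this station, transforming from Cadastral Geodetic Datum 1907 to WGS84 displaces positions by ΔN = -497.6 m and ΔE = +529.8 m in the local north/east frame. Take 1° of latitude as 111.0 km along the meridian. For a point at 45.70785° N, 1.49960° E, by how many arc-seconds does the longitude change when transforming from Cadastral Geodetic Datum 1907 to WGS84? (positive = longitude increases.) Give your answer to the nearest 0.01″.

At latitude 45.70785°, cos φ = 0.698317.
1° of longitude at this latitude = 111.0 × cos φ = 77.51 km, so Δλ = 529.8 / 77513.2 = 0.0068350° = 24.606″.

Δλ = 24.61″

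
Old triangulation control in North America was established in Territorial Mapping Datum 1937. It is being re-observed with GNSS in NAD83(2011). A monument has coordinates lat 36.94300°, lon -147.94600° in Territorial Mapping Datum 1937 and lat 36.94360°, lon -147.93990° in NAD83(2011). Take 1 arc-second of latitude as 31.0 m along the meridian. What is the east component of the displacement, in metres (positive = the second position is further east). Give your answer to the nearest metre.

Δφ = 36.94360° − 36.94300° = +0.00060°; Δλ = -147.93990° − -147.94600° = +0.00610°.
1° of latitude = 3600 × 31.00 = 111600 m.
ΔN = Δφ × 111600 = 67.0 m; ΔE = Δλ × 111600 × cos(36.94300°) = +0.00610 × 111600 × 0.799234 = 544.1 m.

ΔE = 544 m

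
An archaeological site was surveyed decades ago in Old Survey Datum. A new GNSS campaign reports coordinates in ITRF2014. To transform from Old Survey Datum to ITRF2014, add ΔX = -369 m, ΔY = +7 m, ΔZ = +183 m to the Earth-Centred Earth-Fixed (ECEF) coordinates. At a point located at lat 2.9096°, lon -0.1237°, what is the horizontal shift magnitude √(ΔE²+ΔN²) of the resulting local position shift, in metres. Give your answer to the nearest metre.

202 m

The local east axis at (φ, λ) is (−sin λ, cos λ, 0), so ΔE = −sin(-0.1237°)·(-369) + cos(-0.1237°)·7 = 6.20 m.
The local north axis is (−sin φ cos λ, −sin φ sin λ, cos φ), giving ΔN = 18.730 + 0.001 + 182.764 = 201.50 m.
Horizontal magnitude = √(ΔE² + ΔN²) = √(6.20² + 201.50²) = 201.59 m.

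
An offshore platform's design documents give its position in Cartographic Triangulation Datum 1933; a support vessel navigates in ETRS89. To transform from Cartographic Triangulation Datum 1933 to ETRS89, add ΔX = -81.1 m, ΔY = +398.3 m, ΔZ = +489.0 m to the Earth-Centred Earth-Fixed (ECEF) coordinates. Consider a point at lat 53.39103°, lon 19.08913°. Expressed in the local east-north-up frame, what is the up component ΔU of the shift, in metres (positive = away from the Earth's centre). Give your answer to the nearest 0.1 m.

ΔU = 424.5 m

At φ = 53.39103°, λ = 19.08913°: sin φ = 0.802724, cos φ = 0.596351, sin λ = 0.327039, cos λ = 0.945011.
ΔU = cos φ cos λ·ΔX + cos φ sin λ·ΔY + sin φ·ΔZ = (0.596351)(0.945011)(-81.1) + (0.596351)(0.327039)(398.3) + (0.802724)(489.0) = 424.51 m.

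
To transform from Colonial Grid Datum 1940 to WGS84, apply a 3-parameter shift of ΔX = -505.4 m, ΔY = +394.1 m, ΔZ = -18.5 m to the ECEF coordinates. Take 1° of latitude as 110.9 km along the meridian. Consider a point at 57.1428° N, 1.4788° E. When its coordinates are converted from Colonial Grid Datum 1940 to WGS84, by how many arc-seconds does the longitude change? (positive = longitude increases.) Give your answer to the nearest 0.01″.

Δλ = 24.35″

sin φ = 0.840025, cos φ = 0.542547, sin λ = 0.025807, cos λ = 0.999667.
East component: ΔE = −sin λ·ΔX + cos λ·ΔY = −(0.025807)(-505.4) + (0.999667)(394.1) = 407.01 m.
1° of latitude spans 110900 m; at latitude φ, 1° of longitude spans that × cos φ = 60168.5 m, so Δλ = 407.01 / 60168.5 × 3600 = 24.352″.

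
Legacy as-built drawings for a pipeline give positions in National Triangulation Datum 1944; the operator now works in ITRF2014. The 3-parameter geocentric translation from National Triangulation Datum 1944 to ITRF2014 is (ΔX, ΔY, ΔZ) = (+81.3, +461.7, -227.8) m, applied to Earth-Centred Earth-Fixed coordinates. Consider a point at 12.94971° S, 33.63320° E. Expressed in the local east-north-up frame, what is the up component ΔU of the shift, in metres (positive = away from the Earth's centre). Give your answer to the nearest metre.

At φ = -12.94971°, λ = 33.63320°: sin φ = -0.224096, cos φ = 0.974567, sin λ = 0.553874, cos λ = 0.832600.
ΔU = cos φ cos λ·ΔX + cos φ sin λ·ΔY + sin φ·ΔZ = (0.974567)(0.832600)(81.3) + (0.974567)(0.553874)(461.7) + (-0.224096)(-227.8) = 366.24 m.

ΔU = 366 m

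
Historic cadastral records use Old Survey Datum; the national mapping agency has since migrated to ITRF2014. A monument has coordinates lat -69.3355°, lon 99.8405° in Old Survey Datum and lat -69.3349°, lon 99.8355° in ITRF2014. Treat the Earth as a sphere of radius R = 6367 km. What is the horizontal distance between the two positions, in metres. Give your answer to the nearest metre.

207 m

Δφ = -69.3349° − -69.3355° = +0.0006°; Δλ = 99.8355° − 99.8405° = -0.0050°.
1° along a meridian = πR/180 = 111125 m.
ΔN = Δφ × 111125 = 66.7 m; ΔE = Δλ × 111125 × cos(-69.3355°) = -0.0050 × 111125 × 0.352895 = -196.1 m.
Distance = √(ΔE² + ΔN²) = √((-196.1)² + 66.7²) = 207.1 m.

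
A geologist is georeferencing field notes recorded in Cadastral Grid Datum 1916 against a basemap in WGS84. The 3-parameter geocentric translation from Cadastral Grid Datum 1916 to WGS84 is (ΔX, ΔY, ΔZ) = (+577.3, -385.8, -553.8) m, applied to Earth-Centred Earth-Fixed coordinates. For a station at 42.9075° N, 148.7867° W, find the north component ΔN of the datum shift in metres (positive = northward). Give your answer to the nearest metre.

ΔN = -206 m

The local north axis is (−sin φ cos λ, −sin φ sin λ, cos φ), giving ΔN = 336.141 − 136.117 − 405.633 = -205.61 m.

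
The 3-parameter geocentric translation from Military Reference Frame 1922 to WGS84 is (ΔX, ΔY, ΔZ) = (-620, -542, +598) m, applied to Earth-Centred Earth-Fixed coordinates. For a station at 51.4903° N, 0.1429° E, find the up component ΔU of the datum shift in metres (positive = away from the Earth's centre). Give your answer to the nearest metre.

ΔU = 81 m

At φ = 51.4903°, λ = 0.1429°: sin φ = 0.782503, cos φ = 0.622647, sin λ = 0.002494, cos λ = 0.999997.
ΔU = cos φ cos λ·ΔX + cos φ sin λ·ΔY + sin φ·ΔZ = (0.622647)(0.999997)(-620) + (0.622647)(0.002494)(-542) + (0.782503)(598) = 81.05 m.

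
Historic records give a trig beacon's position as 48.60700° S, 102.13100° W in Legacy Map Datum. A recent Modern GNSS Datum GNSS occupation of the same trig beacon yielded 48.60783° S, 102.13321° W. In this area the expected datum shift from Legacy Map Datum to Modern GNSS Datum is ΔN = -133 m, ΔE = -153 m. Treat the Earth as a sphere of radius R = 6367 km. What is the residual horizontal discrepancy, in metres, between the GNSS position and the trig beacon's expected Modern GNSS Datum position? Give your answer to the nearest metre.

Observed coordinate differences: Δφ = -0.00083°, Δλ = -0.00221°.
Converting to metres (1° lat = 111125 m, cos φ = 0.661220): observed ΔN = -92.2 m, observed ΔE = -162.4 m.
Subtracting the expected shift leaves a residual of -92.2 − (-133) = 40.8 m north and -162.4 − (-153) = -9.4 m east.
Residual distance = √(40.8² + (-9.4)²) = 41.8 m.

42 m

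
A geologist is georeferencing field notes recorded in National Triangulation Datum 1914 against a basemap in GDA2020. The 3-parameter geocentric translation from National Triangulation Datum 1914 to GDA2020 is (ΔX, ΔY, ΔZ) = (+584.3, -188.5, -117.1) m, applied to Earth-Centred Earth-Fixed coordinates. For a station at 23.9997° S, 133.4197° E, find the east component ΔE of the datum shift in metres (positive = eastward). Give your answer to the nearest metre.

ΔE = -295 m

The local east axis at (φ, λ) is (−sin λ, cos λ, 0), so ΔE = −sin(133.4197°)·584.3 + cos(133.4197°)·(-188.5) = -294.84 m.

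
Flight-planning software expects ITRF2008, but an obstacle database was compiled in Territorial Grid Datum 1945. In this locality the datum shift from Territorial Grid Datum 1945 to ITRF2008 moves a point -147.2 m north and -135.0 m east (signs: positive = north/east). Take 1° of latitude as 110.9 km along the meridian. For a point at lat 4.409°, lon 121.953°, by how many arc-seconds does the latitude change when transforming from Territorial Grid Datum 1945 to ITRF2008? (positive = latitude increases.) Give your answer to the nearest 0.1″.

1° of latitude = 110.9 km, so Δφ = -147.2 / 110900 = -0.0013273° = -4.778″.

Δφ = -4.8″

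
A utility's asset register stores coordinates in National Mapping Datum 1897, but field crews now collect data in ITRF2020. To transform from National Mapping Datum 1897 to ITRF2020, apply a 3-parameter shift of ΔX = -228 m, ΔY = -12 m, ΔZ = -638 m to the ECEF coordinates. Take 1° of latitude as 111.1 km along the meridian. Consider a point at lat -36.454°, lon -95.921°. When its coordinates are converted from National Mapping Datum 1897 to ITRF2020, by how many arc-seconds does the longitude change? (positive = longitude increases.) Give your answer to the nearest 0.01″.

Δλ = -9.09″

sin φ = -0.594177, cos φ = 0.804334, sin λ = -0.994665, cos λ = -0.103157.
East component: ΔE = −sin λ·ΔX + cos λ·ΔY = −(-0.994665)(-228) + (-0.103157)(-12) = -225.55 m.
1° of latitude spans 111100 m; at latitude φ, 1° of longitude spans that × cos φ = 89361.5 m, so Δλ = -225.55 / 89361.5 × 3600 = -9.086″.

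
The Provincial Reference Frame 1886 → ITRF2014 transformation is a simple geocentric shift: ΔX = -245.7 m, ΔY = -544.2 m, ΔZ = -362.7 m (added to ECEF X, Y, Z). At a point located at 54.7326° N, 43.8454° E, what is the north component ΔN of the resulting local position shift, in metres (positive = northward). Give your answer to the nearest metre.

ΔN = 243 m

The local north axis is (−sin φ cos λ, −sin φ sin λ, cos φ), giving ΔN = 144.679 + 307.788 − 209.421 = 243.05 m.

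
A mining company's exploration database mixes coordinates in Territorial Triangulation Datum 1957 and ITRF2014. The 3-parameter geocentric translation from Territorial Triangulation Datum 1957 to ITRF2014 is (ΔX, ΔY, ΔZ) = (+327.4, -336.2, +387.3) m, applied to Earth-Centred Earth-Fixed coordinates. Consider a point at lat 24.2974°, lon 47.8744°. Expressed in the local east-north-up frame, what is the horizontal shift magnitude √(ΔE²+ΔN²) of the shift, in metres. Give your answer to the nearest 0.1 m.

593.9 m

At φ = 24.2974°, λ = 47.8744°: sin φ = 0.411473, cos φ = 0.911422, sin λ = 0.741676, cos λ = 0.670758.
ΔE = −sin λ·ΔX + cos λ·ΔY = −(0.741676)·(327.4) + (0.670758)·(-336.2) = -468.33 m.
ΔN = −sin φ cos λ·ΔX − sin φ sin λ·ΔY + cos φ·ΔZ = −(0.411473)(0.670758)(327.4) − (0.411473)(0.741676)(-336.2) + (0.911422)(387.3) = 365.23 m.
Horizontal magnitude = √(ΔE² + ΔN²) = √((-468.33)² + 365.23²) = 593.91 m.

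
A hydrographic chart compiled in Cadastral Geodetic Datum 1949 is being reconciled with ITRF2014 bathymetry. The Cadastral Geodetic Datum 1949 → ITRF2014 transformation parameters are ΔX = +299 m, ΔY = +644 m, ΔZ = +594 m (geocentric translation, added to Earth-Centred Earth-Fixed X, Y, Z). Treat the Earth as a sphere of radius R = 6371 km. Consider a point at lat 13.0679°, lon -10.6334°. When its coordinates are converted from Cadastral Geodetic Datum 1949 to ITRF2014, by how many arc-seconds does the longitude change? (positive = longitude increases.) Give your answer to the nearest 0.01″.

Δλ = 22.87″

sin φ = 0.226106, cos φ = 0.974103, sin λ = -0.184524, cos λ = 0.982828.
East component: ΔE = −sin λ·ΔX + cos λ·ΔY = −(-0.184524)(299) + (0.982828)(644) = 688.11 m.
1° of latitude spans πR/180 = 111195 m; at latitude φ, 1° of longitude spans that × cos φ = 108315.3 m, so Δλ = 688.11 / 108315.3 × 3600 = 22.870″.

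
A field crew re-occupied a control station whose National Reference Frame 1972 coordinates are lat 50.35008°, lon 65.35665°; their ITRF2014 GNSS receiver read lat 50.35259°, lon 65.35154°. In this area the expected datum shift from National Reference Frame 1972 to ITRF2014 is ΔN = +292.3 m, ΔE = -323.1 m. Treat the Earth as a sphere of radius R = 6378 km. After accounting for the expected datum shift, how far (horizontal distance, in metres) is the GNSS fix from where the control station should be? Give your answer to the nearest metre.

Observed coordinate differences: Δφ = +0.00251°, Δλ = -0.00511°.
Converting to metres (1° lat = 111317 m, cos φ = 0.638095): observed ΔN = 279.4 m, observed ΔE = -363.0 m.
Subtracting the expected shift leaves a residual of 279.4 − (292.3) = -12.9 m north and -363.0 − (-323.1) = -39.9 m east.
Residual distance = √((-12.9)² + (-39.9)²) = 41.9 m.

42 m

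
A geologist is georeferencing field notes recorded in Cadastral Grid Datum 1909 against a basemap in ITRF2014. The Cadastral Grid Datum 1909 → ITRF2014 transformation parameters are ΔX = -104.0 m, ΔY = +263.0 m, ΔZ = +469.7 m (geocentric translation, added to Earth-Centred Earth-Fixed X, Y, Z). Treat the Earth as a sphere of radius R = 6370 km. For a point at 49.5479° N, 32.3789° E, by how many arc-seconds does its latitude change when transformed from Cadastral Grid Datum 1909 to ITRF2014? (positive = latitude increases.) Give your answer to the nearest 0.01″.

Δφ = 8.56″

sin φ = 0.760949, cos φ = 0.648812, sin λ = 0.535516, cos λ = 0.844525.
North component: ΔN = −sin φ cos λ·ΔX − sin φ sin λ·ΔY + cos φ·ΔZ = −(0.760949)(0.844525)(-104.0) − (0.760949)(0.535516)(263.0) + (0.648812)(469.7) = 264.41 m.
1° of latitude spans πR/180 = 111177 m, so Δφ = 264.41 / 111177 × 3600 = 8.562″.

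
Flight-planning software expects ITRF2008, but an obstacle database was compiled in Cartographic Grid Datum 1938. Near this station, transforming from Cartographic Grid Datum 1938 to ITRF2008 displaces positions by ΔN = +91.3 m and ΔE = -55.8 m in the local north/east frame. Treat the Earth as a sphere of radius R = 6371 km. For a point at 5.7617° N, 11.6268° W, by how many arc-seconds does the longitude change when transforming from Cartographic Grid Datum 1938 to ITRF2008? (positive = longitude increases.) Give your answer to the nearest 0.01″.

At latitude 5.7617°, cos φ = 0.994948.
One radian of longitude at latitude φ spans R cos φ, so Δλ = ΔE / (R cos φ) = -55.8 / (6371000 × 0.994948) = -8.8029e-06 rad = -1.816″.

Δλ = -1.82″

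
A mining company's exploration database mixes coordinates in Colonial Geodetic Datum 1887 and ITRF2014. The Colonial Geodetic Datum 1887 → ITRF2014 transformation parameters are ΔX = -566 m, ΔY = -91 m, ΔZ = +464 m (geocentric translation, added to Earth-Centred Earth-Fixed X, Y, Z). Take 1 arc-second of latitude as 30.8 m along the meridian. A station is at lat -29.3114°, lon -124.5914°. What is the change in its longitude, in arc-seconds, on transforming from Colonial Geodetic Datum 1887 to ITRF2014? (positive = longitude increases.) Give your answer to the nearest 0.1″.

sin φ = -0.489556, cos φ = 0.871972, sin λ = -0.823222, cos λ = -0.567720.
East component: ΔE = −sin λ·ΔX + cos λ·ΔY = −(-0.823222)(-566) + (-0.567720)(-91) = -414.28 m.
1° of latitude spans 3600 × 30.80 = 110880 m; at latitude φ, 1° of longitude spans that × cos φ = 96684.2 m, so Δλ = -414.28 / 96684.2 × 3600 = -15.426″.

Δλ = -15.4″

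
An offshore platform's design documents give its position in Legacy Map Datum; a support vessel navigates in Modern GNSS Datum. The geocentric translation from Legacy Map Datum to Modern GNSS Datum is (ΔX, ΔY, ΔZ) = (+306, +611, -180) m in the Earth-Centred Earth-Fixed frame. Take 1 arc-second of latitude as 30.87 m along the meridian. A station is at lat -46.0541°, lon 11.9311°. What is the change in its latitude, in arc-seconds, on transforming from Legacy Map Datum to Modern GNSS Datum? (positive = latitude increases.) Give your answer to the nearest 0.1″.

sin φ = -0.719995, cos φ = 0.693979, sin λ = 0.206735, cos λ = 0.978397.
North component: ΔN = −sin φ cos λ·ΔX − sin φ sin λ·ΔY + cos φ·ΔZ = −(-0.719995)(0.978397)(306) − (-0.719995)(0.206735)(611) + (0.693979)(-180) = 181.59 m.
1° of latitude spans 3600 × 30.87 = 111132 m, so Δφ = 181.59 / 111132 × 3600 = 5.882″.

Δφ = 5.9″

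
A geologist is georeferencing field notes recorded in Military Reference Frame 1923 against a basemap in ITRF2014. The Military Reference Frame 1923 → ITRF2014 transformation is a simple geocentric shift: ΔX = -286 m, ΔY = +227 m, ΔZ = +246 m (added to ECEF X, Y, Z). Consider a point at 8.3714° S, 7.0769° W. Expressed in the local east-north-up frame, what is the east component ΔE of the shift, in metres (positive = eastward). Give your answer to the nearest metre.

At φ = -8.3714°, λ = -7.0769°: sin φ = -0.145589, cos φ = 0.989345, sin λ = -0.123201, cos λ = 0.992382.
ΔE = −sin λ·ΔX + cos λ·ΔY = −(-0.123201)·(-286) + (0.992382)·(227) = 190.04 m.

ΔE = 190 m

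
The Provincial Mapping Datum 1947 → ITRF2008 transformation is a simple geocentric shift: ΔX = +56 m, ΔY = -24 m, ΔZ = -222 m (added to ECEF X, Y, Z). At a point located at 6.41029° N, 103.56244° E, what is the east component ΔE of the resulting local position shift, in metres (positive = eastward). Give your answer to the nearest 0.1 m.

ΔE = -48.8 m

At φ = 6.41029°, λ = 103.56244°: sin φ = 0.111647, cos φ = 0.993748, sin λ = 0.972115, cos λ = -0.234505.
ΔE = −sin λ·ΔX + cos λ·ΔY = −(0.972115)·(56) + (-0.234505)·(-24) = -48.81 m.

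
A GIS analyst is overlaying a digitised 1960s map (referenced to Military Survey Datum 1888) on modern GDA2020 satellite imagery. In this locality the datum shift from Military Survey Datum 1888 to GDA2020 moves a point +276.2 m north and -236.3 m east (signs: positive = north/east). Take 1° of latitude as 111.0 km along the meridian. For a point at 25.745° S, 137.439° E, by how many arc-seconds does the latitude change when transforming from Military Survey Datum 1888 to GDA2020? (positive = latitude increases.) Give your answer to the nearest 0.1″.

Δφ = 9.0″

1° of latitude = 111.0 km, so Δφ = 276.2 / 111000 = 0.0024883° = 8.958″.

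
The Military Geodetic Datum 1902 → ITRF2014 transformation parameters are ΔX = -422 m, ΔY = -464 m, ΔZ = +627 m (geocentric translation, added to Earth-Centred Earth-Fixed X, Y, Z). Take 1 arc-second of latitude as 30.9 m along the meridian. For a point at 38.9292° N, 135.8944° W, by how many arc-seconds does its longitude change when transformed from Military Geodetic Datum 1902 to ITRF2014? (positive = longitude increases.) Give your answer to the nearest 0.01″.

sin φ = 0.628360, cos φ = 0.777923, sin λ = -0.695983, cos λ = -0.718058.
East component: ΔE = −sin λ·ΔX + cos λ·ΔY = −(-0.695983)(-422) + (-0.718058)(-464) = 39.47 m.
1° of latitude spans 3600 × 30.90 = 111240 m; at latitude φ, 1° of longitude spans that × cos φ = 86536.2 m, so Δλ = 39.47 / 86536.2 × 3600 = 1.642″.

Δλ = 1.64″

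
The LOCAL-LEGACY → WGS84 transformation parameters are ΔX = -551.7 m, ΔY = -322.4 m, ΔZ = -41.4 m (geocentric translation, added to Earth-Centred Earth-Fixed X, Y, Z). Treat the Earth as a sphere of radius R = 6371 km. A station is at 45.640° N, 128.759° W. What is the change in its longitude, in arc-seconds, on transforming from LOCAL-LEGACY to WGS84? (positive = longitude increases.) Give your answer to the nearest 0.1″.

Δλ = -10.6″

sin φ = 0.714961, cos φ = 0.699164, sin λ = -0.779786, cos λ = -0.626046.
East component: ΔE = −sin λ·ΔX + cos λ·ΔY = −(-0.779786)(-551.7) + (-0.626046)(-322.4) = -228.37 m.
1° of latitude spans πR/180 = 111195 m; at latitude φ, 1° of longitude spans that × cos φ = 77743.5 m, so Δλ = -228.37 / 77743.5 × 3600 = -10.575″.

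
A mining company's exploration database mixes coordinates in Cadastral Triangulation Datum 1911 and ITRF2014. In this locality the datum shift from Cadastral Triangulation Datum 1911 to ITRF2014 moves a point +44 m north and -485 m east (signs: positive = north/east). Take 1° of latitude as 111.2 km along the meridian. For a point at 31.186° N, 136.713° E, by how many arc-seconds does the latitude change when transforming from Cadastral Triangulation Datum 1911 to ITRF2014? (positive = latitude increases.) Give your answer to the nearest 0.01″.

Δφ = 1.42″

1° of latitude = 111.2 km, so Δφ = 44.0 / 111200 = 0.0003957° = 1.424″.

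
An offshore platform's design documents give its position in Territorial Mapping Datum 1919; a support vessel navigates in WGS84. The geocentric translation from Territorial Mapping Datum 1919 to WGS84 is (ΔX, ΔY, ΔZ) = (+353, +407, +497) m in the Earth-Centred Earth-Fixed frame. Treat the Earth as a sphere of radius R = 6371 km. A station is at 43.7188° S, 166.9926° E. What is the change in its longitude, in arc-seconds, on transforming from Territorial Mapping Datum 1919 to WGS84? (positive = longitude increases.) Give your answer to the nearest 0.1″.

sin φ = -0.691120, cos φ = 0.722740, sin λ = 0.225077, cos λ = -0.974341.
East component: ΔE = −sin λ·ΔX + cos λ·ΔY = −(0.225077)(353) + (-0.974341)(407) = -476.01 m.
1° of latitude spans πR/180 = 111195 m; at latitude φ, 1° of longitude spans that × cos φ = 80365.1 m, so Δλ = -476.01 / 80365.1 × 3600 = -21.323″.

Δλ = -21.3″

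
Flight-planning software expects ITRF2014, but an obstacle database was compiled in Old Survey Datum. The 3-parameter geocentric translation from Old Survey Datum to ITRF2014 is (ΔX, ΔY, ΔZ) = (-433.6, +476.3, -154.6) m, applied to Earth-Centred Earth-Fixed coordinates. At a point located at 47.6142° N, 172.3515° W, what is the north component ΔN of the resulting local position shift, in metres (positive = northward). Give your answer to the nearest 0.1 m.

At φ = 47.6142°, λ = -172.3515°: sin φ = 0.738622, cos φ = 0.674119, sin λ = -0.133095, cos λ = -0.991103.
ΔN = −sin φ cos λ·ΔX − sin φ sin λ·ΔY + cos φ·ΔZ = −(0.738622)(-0.991103)(-433.6) − (0.738622)(-0.133095)(476.3) + (0.674119)(-154.6) = -374.81 m.

ΔN = -374.8 m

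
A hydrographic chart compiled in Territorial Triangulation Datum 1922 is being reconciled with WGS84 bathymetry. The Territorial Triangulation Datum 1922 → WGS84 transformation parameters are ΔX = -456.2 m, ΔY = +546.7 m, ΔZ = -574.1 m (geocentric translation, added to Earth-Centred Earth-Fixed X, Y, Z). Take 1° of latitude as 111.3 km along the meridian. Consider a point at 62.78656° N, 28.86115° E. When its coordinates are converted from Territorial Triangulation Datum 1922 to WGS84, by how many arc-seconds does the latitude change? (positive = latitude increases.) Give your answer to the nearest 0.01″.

Δφ = -4.59″

sin φ = 0.889309, cos φ = 0.457307, sin λ = 0.482689, cos λ = 0.875792.
North component: ΔN = −sin φ cos λ·ΔX − sin φ sin λ·ΔY + cos φ·ΔZ = −(0.889309)(0.875792)(-456.2) − (0.889309)(0.482689)(546.7) + (0.457307)(-574.1) = -141.90 m.
1° of latitude spans 111300 m, so Δφ = -141.90 / 111300 × 3600 = -4.590″.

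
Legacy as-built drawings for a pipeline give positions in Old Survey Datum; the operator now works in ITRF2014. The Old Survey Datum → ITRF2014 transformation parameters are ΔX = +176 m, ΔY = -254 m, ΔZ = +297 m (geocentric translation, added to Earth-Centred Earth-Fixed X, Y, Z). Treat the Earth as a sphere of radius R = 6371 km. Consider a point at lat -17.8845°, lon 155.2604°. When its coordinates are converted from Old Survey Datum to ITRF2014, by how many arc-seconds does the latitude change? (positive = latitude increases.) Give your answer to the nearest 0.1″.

sin φ = -0.307099, cos φ = 0.951678, sin λ = 0.418495, cos λ = -0.908219.
North component: ΔN = −sin φ cos λ·ΔX − sin φ sin λ·ΔY + cos φ·ΔZ = −(-0.307099)(-0.908219)(176) − (-0.307099)(0.418495)(-254) + (0.951678)(297) = 200.92 m.
1° of latitude spans πR/180 = 111195 m, so Δφ = 200.92 / 111195 × 3600 = 6.505″.

Δφ = 6.5″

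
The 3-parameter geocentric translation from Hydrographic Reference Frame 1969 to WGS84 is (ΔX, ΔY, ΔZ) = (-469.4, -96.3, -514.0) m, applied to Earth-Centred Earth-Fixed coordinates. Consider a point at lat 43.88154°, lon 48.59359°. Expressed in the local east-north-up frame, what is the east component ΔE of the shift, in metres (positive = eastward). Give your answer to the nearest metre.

ΔE = 288 m

The local east axis at (φ, λ) is (−sin λ, cos λ, 0), so ΔE = −sin(48.59359°)·(-469.4) + cos(48.59359°)·(-96.3) = 288.37 m.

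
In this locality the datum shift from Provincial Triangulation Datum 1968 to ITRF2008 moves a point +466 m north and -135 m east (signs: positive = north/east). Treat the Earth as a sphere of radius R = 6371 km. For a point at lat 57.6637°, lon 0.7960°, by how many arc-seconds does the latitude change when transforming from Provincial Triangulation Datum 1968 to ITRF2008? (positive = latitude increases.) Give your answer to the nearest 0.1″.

Δφ = 15.1″

On a sphere of radius R, 1 rad of latitude = R, so Δφ = ΔN / R = 466.0 / 6371000 = 7.3144e-05 rad = 15.087″.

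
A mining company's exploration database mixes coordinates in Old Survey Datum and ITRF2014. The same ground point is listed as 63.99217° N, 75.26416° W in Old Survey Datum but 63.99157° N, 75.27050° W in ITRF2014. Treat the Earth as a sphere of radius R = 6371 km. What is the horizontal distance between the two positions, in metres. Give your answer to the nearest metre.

Δφ = 63.99157° − 63.99217° = -0.00060°; Δλ = -75.27050° − -75.26416° = -0.00634°.
1° along a meridian = πR/180 = 111195 m.
ΔN = Δφ × 111195 = -66.7 m; ΔE = Δλ × 111195 × cos(63.99217°) = -0.00634 × 111195 × 0.438494 = -309.1 m.
Distance = √(ΔE² + ΔN²) = √((-309.1)² + (-66.7)²) = 316.2 m.

316 m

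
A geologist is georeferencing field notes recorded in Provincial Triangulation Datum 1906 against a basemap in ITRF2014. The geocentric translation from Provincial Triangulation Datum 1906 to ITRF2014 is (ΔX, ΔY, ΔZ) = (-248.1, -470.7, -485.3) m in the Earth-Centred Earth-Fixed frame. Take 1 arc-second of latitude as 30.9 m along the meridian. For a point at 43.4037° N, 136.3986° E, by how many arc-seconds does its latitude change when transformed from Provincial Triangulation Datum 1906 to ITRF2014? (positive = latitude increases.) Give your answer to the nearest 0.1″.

Δφ = -8.2″

sin φ = 0.687134, cos φ = 0.726530, sin λ = 0.689637, cos λ = -0.724155.
North component: ΔN = −sin φ cos λ·ΔX − sin φ sin λ·ΔY + cos φ·ΔZ = −(0.687134)(-0.724155)(-248.1) − (0.687134)(0.689637)(-470.7) + (0.726530)(-485.3) = -252.99 m.
1° of latitude spans 3600 × 30.90 = 111240 m, so Δφ = -252.99 / 111240 × 3600 = -8.187″.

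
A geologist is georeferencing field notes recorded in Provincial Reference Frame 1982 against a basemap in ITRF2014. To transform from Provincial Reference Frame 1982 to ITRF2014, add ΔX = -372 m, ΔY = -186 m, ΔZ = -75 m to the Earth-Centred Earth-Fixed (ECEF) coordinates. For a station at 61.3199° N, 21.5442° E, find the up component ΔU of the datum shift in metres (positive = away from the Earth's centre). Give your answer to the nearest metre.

ΔU = -265 m

At φ = 61.3199°, λ = 21.5442°: sin φ = 0.877313, cos φ = 0.479919, sin λ = 0.367219, cos λ = 0.930135.
ΔU = cos φ cos λ·ΔX + cos φ sin λ·ΔY + sin φ·ΔZ = (0.479919)(0.930135)(-372) + (0.479919)(0.367219)(-186) + (0.877313)(-75) = -264.63 m.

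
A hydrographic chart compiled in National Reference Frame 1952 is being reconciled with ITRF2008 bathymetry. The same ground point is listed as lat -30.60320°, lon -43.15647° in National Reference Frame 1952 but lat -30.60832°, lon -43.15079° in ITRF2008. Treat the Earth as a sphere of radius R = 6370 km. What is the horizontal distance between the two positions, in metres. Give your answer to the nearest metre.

787 m

Δφ = -30.60832° − -30.60320° = -0.00512°; Δλ = -43.15079° − -43.15647° = +0.00568°.
1° along a meridian = πR/180 = 111177 m.
ΔN = Δφ × 111177 = -569.2 m; ΔE = Δλ × 111177 × cos(-30.60320°) = +0.00568 × 111177 × 0.860714 = 543.5 m.
Distance = √(ΔE² + ΔN²) = √(543.5² + (-569.2)²) = 787.0 m.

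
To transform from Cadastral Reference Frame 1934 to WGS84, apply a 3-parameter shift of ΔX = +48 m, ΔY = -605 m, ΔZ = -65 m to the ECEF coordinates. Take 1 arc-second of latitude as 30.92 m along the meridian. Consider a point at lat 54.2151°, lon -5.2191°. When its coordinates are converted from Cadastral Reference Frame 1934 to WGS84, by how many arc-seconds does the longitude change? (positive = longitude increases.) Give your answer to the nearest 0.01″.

sin φ = 0.811218, cos φ = 0.584744, sin λ = -0.090965, cos λ = 0.995854.
East component: ΔE = −sin λ·ΔX + cos λ·ΔY = −(-0.090965)(48) + (0.995854)(-605) = -598.13 m.
1° of latitude spans 3600 × 30.92 = 111312 m; at latitude φ, 1° of longitude spans that × cos φ = 65089.0 m, so Δλ = -598.13 / 65089.0 × 3600 = -33.082″.

Δλ = -33.08″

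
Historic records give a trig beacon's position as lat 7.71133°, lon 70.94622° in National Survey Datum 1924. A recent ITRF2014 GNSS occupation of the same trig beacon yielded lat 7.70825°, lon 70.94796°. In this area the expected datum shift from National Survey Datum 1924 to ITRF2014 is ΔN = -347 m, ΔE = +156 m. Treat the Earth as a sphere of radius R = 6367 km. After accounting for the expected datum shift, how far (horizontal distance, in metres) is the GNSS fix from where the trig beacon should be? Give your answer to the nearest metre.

Observed coordinate differences: Δφ = -0.00308°, Δλ = +0.00174°.
Converting to metres (1° lat = 111125 m, cos φ = 0.990957): observed ΔN = -342.3 m, observed ΔE = 191.6 m.
Subtracting the expected shift leaves a residual of -342.3 − (-347) = 4.7 m north and 191.6 − (156) = 35.6 m east.
Residual distance = √(4.7² + 35.6²) = 35.9 m.

36 m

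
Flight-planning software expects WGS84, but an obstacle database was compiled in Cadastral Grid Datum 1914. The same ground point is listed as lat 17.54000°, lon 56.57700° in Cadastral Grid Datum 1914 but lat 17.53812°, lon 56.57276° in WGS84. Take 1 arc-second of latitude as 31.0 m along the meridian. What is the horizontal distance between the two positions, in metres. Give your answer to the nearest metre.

Δφ = 17.53812° − 17.54000° = -0.00188°; Δλ = 56.57276° − 56.57700° = -0.00424°.
1° of latitude = 3600 × 31.00 = 111600 m.
ΔN = Δφ × 111600 = -209.8 m; ΔE = Δλ × 111600 × cos(17.54000°) = -0.00424 × 111600 × 0.953507 = -451.2 m.
Distance = √(ΔE² + ΔN²) = √((-451.2)² + (-209.8)²) = 497.6 m.

498 m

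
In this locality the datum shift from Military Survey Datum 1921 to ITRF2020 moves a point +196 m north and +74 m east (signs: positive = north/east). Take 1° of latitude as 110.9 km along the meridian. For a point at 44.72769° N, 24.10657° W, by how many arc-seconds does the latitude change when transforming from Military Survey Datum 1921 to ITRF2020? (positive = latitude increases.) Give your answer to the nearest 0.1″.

Δφ = 6.4″

1° of latitude = 110.9 km, so Δφ = 196.0 / 110900 = 0.0017674° = 6.362″.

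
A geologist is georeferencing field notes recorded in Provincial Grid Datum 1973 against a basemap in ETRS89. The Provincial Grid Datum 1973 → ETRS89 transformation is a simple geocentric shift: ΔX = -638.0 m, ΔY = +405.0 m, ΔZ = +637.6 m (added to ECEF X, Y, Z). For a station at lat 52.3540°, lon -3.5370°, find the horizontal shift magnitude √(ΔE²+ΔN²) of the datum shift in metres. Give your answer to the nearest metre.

984 m

At φ = 52.3540°, λ = -3.5370°: sin φ = 0.791800, cos φ = 0.610781, sin λ = -0.061693, cos λ = 0.998095.
ΔE = −sin λ·ΔX + cos λ·ΔY = −(-0.061693)·(-638.0) + (0.998095)·(405.0) = 364.87 m.
ΔN = −sin φ cos λ·ΔX − sin φ sin λ·ΔY + cos φ·ΔZ = −(0.791800)(0.998095)(-638.0) − (0.791800)(-0.061693)(405.0) + (0.610781)(637.6) = 913.42 m.
Horizontal magnitude = √(ΔE² + ΔN²) = √(364.87² + 913.42²) = 983.60 m.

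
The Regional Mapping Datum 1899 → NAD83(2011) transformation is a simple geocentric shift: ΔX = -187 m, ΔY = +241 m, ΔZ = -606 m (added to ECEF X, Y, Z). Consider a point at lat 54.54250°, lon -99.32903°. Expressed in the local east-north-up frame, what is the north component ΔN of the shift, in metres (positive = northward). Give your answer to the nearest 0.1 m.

The local north axis is (−sin φ cos λ, −sin φ sin λ, cos φ), giving ΔN = -24.692 + 193.709 − 351.540 = -182.52 m.

ΔN = -182.5 m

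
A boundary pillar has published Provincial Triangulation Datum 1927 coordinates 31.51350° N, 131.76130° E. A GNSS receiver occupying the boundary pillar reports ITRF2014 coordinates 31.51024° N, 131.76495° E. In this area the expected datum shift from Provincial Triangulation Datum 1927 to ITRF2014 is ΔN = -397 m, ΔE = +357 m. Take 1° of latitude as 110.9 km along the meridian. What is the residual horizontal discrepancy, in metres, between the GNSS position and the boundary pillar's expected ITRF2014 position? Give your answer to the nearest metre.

Observed coordinate differences: Δφ = -0.00326°, Δλ = +0.00365°.
Converting to metres (1° lat = 110900 m, cos φ = 0.852517): observed ΔN = -361.5 m, observed ΔE = 345.1 m.
Subtracting the expected shift leaves a residual of -361.5 − (-397) = 35.5 m north and 345.1 − (357) = -11.9 m east.
Residual distance = √(35.5² + (-11.9)²) = 37.4 m.

37 m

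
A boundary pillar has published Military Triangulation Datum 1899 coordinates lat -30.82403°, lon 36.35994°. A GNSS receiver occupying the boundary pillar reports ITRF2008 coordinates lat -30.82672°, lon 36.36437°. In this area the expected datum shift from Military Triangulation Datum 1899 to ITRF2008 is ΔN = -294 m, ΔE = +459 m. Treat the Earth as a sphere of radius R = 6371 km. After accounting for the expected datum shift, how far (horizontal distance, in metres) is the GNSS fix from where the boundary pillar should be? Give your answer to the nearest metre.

Observed coordinate differences: Δφ = -0.00269°, Δλ = +0.00443°.
Converting to metres (1° lat = 111195 m, cos φ = 0.858745): observed ΔN = -299.1 m, observed ΔE = 423.0 m.
Subtracting the expected shift leaves a residual of -299.1 − (-294) = -5.1 m north and 423.0 − (459) = -36.0 m east.
Residual distance = √((-5.1)² + (-36.0)²) = 36.3 m.

36 m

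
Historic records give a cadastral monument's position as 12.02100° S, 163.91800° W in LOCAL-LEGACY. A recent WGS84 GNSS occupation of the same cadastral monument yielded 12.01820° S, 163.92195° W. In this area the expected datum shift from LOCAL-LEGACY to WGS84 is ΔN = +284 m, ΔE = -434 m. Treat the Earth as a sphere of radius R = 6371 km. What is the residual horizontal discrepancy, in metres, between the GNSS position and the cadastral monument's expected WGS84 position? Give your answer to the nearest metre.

28 m

Observed coordinate differences: Δφ = +0.00280°, Δλ = -0.00395°.
Converting to metres (1° lat = 111195 m, cos φ = 0.978071): observed ΔN = 311.3 m, observed ΔE = -429.6 m.
Subtracting the expected shift leaves a residual of 311.3 − (284) = 27.3 m north and -429.6 − (-434) = 4.4 m east.
Residual distance = √(27.3² + 4.4²) = 27.7 m.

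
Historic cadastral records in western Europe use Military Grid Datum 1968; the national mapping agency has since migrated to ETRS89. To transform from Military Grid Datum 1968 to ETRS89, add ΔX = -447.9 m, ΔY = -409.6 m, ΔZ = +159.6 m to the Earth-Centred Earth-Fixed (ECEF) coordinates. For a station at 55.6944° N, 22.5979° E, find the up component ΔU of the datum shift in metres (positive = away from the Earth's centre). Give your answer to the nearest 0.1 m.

The local up (radial) axis is (cos φ cos λ, cos φ sin λ, sin φ), giving ΔU = -233.058 − 88.708 + 131.836 = -189.93 m.

ΔU = -189.9 m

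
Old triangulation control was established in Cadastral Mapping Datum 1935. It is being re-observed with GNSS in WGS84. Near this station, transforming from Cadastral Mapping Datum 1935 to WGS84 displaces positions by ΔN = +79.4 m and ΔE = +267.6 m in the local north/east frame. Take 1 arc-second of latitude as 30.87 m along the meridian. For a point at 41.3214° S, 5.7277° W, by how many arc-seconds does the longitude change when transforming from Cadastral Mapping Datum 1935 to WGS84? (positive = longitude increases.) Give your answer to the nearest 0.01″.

Δλ = 11.54″

At latitude -41.3214°, cos φ = 0.751018.
1″ of longitude at this latitude = 30.87 × cos φ = 23.1839 m, so Δλ = 267.6 / 23.1839 = 11.542″.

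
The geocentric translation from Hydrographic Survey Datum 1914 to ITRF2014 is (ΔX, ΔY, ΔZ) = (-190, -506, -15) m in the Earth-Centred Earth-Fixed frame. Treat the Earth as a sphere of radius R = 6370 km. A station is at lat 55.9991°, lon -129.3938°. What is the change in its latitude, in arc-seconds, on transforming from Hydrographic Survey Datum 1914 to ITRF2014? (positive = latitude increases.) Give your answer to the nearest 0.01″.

sin φ = 0.829029, cos φ = 0.559206, sin λ = -0.772802, cos λ = -0.634647.
North component: ΔN = −sin φ cos λ·ΔX − sin φ sin λ·ΔY + cos φ·ΔZ = −(0.829029)(-0.634647)(-190) − (0.829029)(-0.772802)(-506) + (0.559206)(-15) = -432.54 m.
1° of latitude spans πR/180 = 111177 m, so Δφ = -432.54 / 111177 × 3600 = -14.006″.

Δφ = -14.01″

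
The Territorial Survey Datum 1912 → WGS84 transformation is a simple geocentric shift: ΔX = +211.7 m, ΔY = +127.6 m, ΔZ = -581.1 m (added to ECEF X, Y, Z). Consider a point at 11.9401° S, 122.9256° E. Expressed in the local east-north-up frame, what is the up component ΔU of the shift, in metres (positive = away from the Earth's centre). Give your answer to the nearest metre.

The local up (radial) axis is (cos φ cos λ, cos φ sin λ, sin φ), giving ΔU = -112.580 + 104.787 + 120.223 = 112.43 m.

ΔU = 112 m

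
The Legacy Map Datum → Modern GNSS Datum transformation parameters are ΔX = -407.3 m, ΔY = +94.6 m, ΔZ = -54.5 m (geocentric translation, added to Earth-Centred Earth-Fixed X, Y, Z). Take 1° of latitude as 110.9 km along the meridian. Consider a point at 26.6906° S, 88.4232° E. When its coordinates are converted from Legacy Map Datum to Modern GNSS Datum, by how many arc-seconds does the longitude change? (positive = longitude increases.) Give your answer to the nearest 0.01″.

Δλ = 14.89″

sin φ = -0.449172, cos φ = 0.893445, sin λ = 0.999621, cos λ = 0.027517.
East component: ΔE = −sin λ·ΔX + cos λ·ΔY = −(0.999621)(-407.3) + (0.027517)(94.6) = 409.75 m.
1° of latitude spans 110900 m; at latitude φ, 1° of longitude spans that × cos φ = 99083.1 m, so Δλ = 409.75 / 99083.1 × 3600 = 14.887″.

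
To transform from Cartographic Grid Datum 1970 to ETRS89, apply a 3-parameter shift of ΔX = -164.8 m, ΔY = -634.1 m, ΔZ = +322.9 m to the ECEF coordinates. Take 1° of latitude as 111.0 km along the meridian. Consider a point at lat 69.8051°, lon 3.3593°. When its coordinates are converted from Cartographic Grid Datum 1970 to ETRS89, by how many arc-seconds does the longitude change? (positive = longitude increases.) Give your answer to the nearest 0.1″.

sin φ = 0.938524, cos φ = 0.345215, sin λ = 0.058597, cos λ = 0.998282.
East component: ΔE = −sin λ·ΔX + cos λ·ΔY = −(0.058597)(-164.8) + (0.998282)(-634.1) = -623.35 m.
1° of latitude spans 111000 m; at latitude φ, 1° of longitude spans that × cos φ = 38318.8 m, so Δλ = -623.35 / 38318.8 × 3600 = -58.563″.

Δλ = -58.6″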